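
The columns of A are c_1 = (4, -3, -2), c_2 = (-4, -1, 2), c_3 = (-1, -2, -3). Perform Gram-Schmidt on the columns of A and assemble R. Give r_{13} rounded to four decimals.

r_{13} = 1.4856

c_1 = (4, -3, -2); ‖c_1‖ = 5.3852, so q_1 = (0.7428, -0.5571, -0.3714).
r_{13} = q_1·c_3 = 1.4856.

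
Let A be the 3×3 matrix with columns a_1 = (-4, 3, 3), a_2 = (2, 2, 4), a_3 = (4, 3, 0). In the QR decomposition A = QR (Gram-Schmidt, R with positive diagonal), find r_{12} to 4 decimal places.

a_1 = (-4, 3, 3); ‖a_1‖ = 5.8310, so q_1 = (-0.6860, 0.5145, 0.5145).
r_{12} = q_1·a_2 = 1.7150.

r_{12} = 1.7150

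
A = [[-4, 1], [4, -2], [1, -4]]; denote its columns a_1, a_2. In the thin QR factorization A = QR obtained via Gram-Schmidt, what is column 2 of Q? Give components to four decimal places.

q_2 = (-0.2581, -0.0167, -0.9660)

a_1 = (-4, 4, 1); ‖a_1‖ = 5.7446, so q_1 = (-0.6963, 0.6963, 0.1741).
q_1·a_2 = (-0.6963)·1 + 0.6963·(-2) + 0.1741·(-4) = -2.7852.
u_2 = a_2 + 2.7852·q_1 = (-0.9394, -0.0606, -3.5152).
‖u_2‖ = 3.6390, so q_2 = (-0.2581, -0.0167, -0.9660).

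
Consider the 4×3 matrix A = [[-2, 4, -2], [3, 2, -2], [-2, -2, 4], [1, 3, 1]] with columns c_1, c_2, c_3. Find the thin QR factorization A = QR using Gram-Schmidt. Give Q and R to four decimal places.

Q = [[-0.4714, 0.8103, -0.2446], [0.7071, 0.2075, 0.0094], [-0.4714, -0.2569, 0.6281], [0.2357, 0.4842, 0.7386]], R = [[4.2426, 1.1785, -2.1213], [0.0000, 5.6224, -2.5790], [0.0000, 0.0000, 3.7214]]

c_1 = (-2, 3, -2, 1); ‖c_1‖ = 4.2426, so e_1 = (-0.4714, 0.7071, -0.4714, 0.2357).
e_1·c_2 = (-0.4714)·4 + 0.7071·2 + (-0.4714)·(-2) + 0.2357·3 = 1.1785.
u_2 = c_2 − 1.1785·e_1 = (4.5556, 1.1667, -1.4444, 2.7222).
‖u_2‖ = 5.6224, so e_2 = (0.8103, 0.2075, -0.2569, 0.4842).
e_1·c_3 = (-0.4714)·(-2) + 0.7071·(-2) + (-0.4714)·4 + 0.2357·1 = -2.1213; e_2·c_3 = 0.8103·(-2) + 0.2075·(-2) + (-0.2569)·4 + 0.4842·1 = -2.5790.
u_3 = c_3 + 2.1213·e_1 + 2.5790·e_2 = (-0.9104, 0.0351, 2.3374, 2.7487).
‖u_3‖ = 3.7214, so e_3 = (-0.2446, 0.0094, 0.6281, 0.7386).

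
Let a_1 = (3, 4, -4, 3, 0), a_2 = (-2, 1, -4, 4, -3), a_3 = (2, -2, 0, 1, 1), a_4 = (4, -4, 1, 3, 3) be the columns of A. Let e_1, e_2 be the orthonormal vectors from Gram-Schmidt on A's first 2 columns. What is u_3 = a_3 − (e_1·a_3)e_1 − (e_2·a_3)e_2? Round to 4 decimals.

a_1 = (3, 4, -4, 3, 0); ‖a_1‖ = 7.0711, so e_1 = (0.4243, 0.5657, -0.5657, 0.4243, 0.0000).
e_1·a_2 = 0.4243·(-2) + 0.5657·1 + (-0.5657)·(-4) + 0.4243·4 + 0.0000·(-3) = 3.6770.
u_2 = a_2 − 3.6770·e_1 = (-3.5600, -1.0800, -1.9200, 2.4400, -3.0000).
‖u_2‖ = 5.6991, so e_2 = (-0.6247, -0.1895, -0.3369, 0.4281, -0.5264).
e_1·a_3 = 0.4243·2 + 0.5657·(-2) + (-0.5657)·0 + 0.4243·1 + 0.0000·1 = 0.1414; e_2·a_3 = (-0.6247)·2 + (-0.1895)·(-2) + (-0.3369)·0 + 0.4281·1 + (-0.5264)·1 = -0.9686.
u_3 = a_3 − 0.1414·e_1 + 0.9686·e_2 = (1.3350, -2.2635, -0.2463, 1.3547, 0.4901).

u_3 = (1.3350, -2.2635, -0.2463, 1.3547, 0.4901)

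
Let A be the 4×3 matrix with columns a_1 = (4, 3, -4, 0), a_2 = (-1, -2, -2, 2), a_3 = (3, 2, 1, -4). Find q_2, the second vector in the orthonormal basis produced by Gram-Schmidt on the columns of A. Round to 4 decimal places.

q_2 = (-0.2241, -0.5161, -0.6111, 0.5568)

a_1 = (4, 3, -4, 0); ‖a_1‖ = 6.4031, so q_1 = (0.6247, 0.4685, -0.6247, 0.0000).
q_1·a_2 = 0.6247·(-1) + 0.4685·(-2) + (-0.6247)·(-2) + 0.0000·2 = -0.3123.
u_2 = a_2 + 0.3123·q_1 = (-0.8049, -1.8537, -2.1951, 2.0000).
‖u_2‖ = 3.5920, so q_2 = (-0.2241, -0.5161, -0.6111, 0.5568).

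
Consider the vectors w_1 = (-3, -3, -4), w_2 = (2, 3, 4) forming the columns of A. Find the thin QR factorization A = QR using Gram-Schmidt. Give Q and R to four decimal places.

Q = [[-0.5145, -0.8575], [-0.5145, 0.3087], [-0.6860, 0.4116]], R = [[5.8310, -5.3165], [0.0000, 0.8575]]

q_1 = w_1/‖w_1‖ = (-3, -3, -4)/5.8310 = (-0.5145, -0.5145, -0.6860).
r_{12} = q_1·w_2 = -5.3165.
u_2 = w_2 + 5.3165·q_1 = (-0.7353, 0.2647, 0.3529).
‖u_2‖ = 0.8575, so q_2 = (-0.8575, 0.3087, 0.4116).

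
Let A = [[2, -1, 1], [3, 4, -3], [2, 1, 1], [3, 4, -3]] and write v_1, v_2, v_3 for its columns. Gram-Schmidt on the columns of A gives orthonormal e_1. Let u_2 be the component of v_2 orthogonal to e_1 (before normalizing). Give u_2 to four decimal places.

u_2 = (-2.8462, 1.2308, -0.8462, 1.2308)

e_1 = v_1/‖v_1‖ = (2, 3, 2, 3)/5.0990 = (0.3922, 0.5883, 0.3922, 0.5883).
r_{12} = e_1·v_2 = 4.7068.
u_2 = v_2 − 4.7068·e_1 = (-2.8462, 1.2308, -0.8462, 1.2308).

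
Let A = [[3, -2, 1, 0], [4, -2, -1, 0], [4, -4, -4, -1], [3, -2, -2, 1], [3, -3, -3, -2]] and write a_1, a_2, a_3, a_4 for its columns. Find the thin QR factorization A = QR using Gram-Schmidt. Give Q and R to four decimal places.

Q = [[0.3906, 0.1761, 0.8883, 0.1284], [0.5208, 0.6422, -0.2636, -0.3851], [0.5208, -0.5800, -0.0843, 0.2560], [0.3906, 0.1761, -0.3611, 0.6418], [0.3906, -0.4350, -0.0633, -0.5981]], R = [[7.6811, -5.8585, -4.1660, -0.9113], [0.0000, 1.6364, 2.8068, 1.6261], [0.0000, 0.0000, 2.4012, -0.1502], [0.0000, 0.0000, 0.0000, 1.5820]]

q_1 = a_1/‖a_1‖ = (3, 4, 4, 3, 3)/7.6811 = (0.3906, 0.5208, 0.5208, 0.3906, 0.3906).
r_{12} = q_1·a_2 = -5.8585.
u_2 = a_2 + 5.8585·q_1 = (0.2881, 1.0508, -0.9492, 0.2881, -0.7119).
‖u_2‖ = 1.6364, so q_2 = (0.1761, 0.6422, -0.5800, 0.1761, -0.4350).
r_{13} = q_1·a_3 = -4.1660; r_{23} = q_2·a_3 = 2.8068.
u_3 = a_3 + 4.1660·q_1 − 2.8068·q_2 = (2.1329, -0.6329, -0.2025, -0.8671, -0.1519).
‖u_3‖ = 2.4012, so q_3 = (0.8883, -0.2636, -0.0843, -0.3611, -0.0633).
r_{14} = q_1·a_4 = -0.9113; r_{24} = q_2·a_4 = 1.6261; r_{34} = q_3·a_4 = -0.1502.
u_4 = a_4 + 0.9113·q_1 − 1.6261·q_2 + 0.1502·q_3 = (0.2031, -0.6092, 0.4050, 1.0154, -0.9462).
‖u_4‖ = 1.5820, so q_4 = (0.1284, -0.3851, 0.2560, 0.6418, -0.5981).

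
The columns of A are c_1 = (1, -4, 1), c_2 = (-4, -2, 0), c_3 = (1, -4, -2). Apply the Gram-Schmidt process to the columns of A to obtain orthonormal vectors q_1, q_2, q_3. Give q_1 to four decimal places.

q_1 = (0.2357, -0.9428, 0.2357)

c_1 = (1, -4, 1); ‖c_1‖ = 4.2426, so q_1 = (0.2357, -0.9428, 0.2357).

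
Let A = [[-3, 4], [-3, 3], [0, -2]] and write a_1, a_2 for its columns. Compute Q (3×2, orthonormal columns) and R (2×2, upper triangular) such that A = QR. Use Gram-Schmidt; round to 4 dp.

a_1 = (-3, -3, 0); ‖a_1‖ = 4.2426, so q_1 = (-0.7071, -0.7071, 0.0000).
q_1·a_2 = (-0.7071)·4 + (-0.7071)·3 + 0.0000·(-2) = -4.9497.
u_2 = a_2 + 4.9497·q_1 = (0.5000, -0.5000, -2.0000).
‖u_2‖ = 2.1213, so q_2 = (0.2357, -0.2357, -0.9428).

Q = [[-0.7071, 0.2357], [-0.7071, -0.2357], [0.0000, -0.9428]], R = [[4.2426, -4.9497], [0.0000, 2.1213]]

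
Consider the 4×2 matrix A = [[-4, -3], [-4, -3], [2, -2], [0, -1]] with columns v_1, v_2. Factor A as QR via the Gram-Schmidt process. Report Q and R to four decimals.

e_1 = v_1/‖v_1‖ = (-4, -4, 2, 0)/6.0000 = (-0.6667, -0.6667, 0.3333, 0.0000).
r_{12} = e_1·v_2 = 3.3333.
u_2 = v_2 − 3.3333·e_1 = (-0.7778, -0.7778, -3.1111, -1.0000).
‖u_2‖ = 3.4480, so e_2 = (-0.2256, -0.2256, -0.9023, -0.2900).

Q = [[-0.6667, -0.2256], [-0.6667, -0.2256], [0.3333, -0.9023], [0.0000, -0.2900]], R = [[6.0000, 3.3333], [0.0000, 3.4480]]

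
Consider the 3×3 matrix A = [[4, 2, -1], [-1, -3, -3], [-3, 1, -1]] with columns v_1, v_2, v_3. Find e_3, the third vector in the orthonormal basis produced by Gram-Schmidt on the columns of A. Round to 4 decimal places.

e_3 = (-0.5774, -0.5774, -0.5774)

v_1 = (4, -1, -3); ‖v_1‖ = 5.0990, so e_1 = (0.7845, -0.1961, -0.5883).
e_1·v_2 = 0.7845·2 + (-0.1961)·(-3) + (-0.5883)·1 = 1.5689.
u_2 = v_2 − 1.5689·e_1 = (0.7692, -2.6923, 1.9231).
‖u_2‖ = 3.3968, so e_2 = (0.2265, -0.7926, 0.5661).
e_1·v_3 = 0.7845·(-1) + (-0.1961)·(-3) + (-0.5883)·(-1) = 0.3922; e_2·v_3 = 0.2265·(-1) + (-0.7926)·(-3) + 0.5661·(-1) = 1.5852.
u_3 = v_3 − 0.3922·e_1 − 1.5852·e_2 = (-1.6667, -1.6667, -1.6667).
‖u_3‖ = 2.8868, so e_3 = (-0.5774, -0.5774, -0.5774).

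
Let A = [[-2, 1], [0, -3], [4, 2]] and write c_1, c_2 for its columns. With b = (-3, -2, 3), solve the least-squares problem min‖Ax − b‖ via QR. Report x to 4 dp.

q_1 = c_1/‖c_1‖ = (-2, 0, 4)/4.4721 = (-0.4472, 0.0000, 0.8944).
r_{12} = q_1·c_2 = 1.3416.
u_2 = c_2 − 1.3416·q_1 = (1.6000, -3.0000, 0.8000).
‖u_2‖ = 3.4928, so q_2 = (0.4581, -0.8589, 0.2290).
Qᵀb = (4.0249, 1.0307).
Back-substitute: x_2 = 1.0307/3.4928 = 0.2951.
x_1 = (4.0249 − 1.3416·0.2951)/4.4721 = 0.8115.

x = (0.8115, 0.2951)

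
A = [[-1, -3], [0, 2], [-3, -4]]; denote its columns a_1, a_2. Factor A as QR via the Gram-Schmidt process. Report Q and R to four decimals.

Q = [[-0.3162, -0.5883], [0.0000, 0.7845], [-0.9487, 0.1961]], R = [[3.1623, 4.7434], [0.0000, 2.5495]]

a_1 = (-1, 0, -3); ‖a_1‖ = 3.1623, so e_1 = (-0.3162, 0.0000, -0.9487).
e_1·a_2 = (-0.3162)·(-3) + 0.0000·2 + (-0.9487)·(-4) = 4.7434.
u_2 = a_2 − 4.7434·e_1 = (-1.5000, 2.0000, 0.5000).
‖u_2‖ = 2.5495, so e_2 = (-0.5883, 0.7845, 0.1961).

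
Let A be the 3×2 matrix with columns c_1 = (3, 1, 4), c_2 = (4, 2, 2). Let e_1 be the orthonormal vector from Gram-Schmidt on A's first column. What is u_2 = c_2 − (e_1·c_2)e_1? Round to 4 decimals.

e_1 = c_1/‖c_1‖ = (3, 1, 4)/5.0990 = (0.5883, 0.1961, 0.7845).
r_{12} = e_1·c_2 = 4.3146.
u_2 = c_2 − 4.3146·e_1 = (1.4615, 1.1538, -1.3846).

u_2 = (1.4615, 1.1538, -1.3846)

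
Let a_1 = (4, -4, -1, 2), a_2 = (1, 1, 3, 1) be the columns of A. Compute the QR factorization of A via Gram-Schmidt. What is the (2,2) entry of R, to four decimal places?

q_1 = a_1/‖a_1‖ = (4, -4, -1, 2)/6.0828 = (0.6576, -0.6576, -0.1644, 0.3288).
r_{12} = q_1·a_2 = -0.1644.
u_2 = a_2 + 0.1644·q_1 = (1.1081, 0.8919, 2.9730, 1.0541).
r_{22} = ‖u_2‖ = 3.4602.

r_{22} = 3.4602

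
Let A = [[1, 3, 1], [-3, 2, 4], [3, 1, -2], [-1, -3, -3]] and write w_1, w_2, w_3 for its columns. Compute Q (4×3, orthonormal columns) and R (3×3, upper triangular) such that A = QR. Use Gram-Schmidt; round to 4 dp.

Q = [[0.2236, 0.6002, -0.5561], [-0.6708, 0.5159, -0.1878], [0.6708, 0.1158, -0.2582], [-0.2236, -0.6002, -0.7674]], R = [[4.4721, 0.6708, -3.1305], [0.0000, 4.7487, 4.2328], [0.0000, 0.0000, 1.5112]]

w_1 = (1, -3, 3, -1); ‖w_1‖ = 4.4721, so e_1 = (0.2236, -0.6708, 0.6708, -0.2236).
e_1·w_2 = 0.2236·3 + (-0.6708)·2 + 0.6708·1 + (-0.2236)·(-3) = 0.6708.
u_2 = w_2 − 0.6708·e_1 = (2.8500, 2.4500, 0.5500, -2.8500).
‖u_2‖ = 4.7487, so e_2 = (0.6002, 0.5159, 0.1158, -0.6002).
e_1·w_3 = 0.2236·1 + (-0.6708)·4 + 0.6708·(-2) + (-0.2236)·(-3) = -3.1305; e_2·w_3 = 0.6002·1 + 0.5159·4 + 0.1158·(-2) + (-0.6002)·(-3) = 4.2328.
u_3 = w_3 + 3.1305·e_1 − 4.2328·e_2 = (-0.8404, -0.2838, -0.3902, -1.1596).
‖u_3‖ = 1.5112, so e_3 = (-0.5561, -0.1878, -0.2582, -0.7674).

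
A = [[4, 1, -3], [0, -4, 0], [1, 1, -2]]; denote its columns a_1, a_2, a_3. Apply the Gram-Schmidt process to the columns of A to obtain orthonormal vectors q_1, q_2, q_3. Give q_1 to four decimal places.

a_1 = (4, 0, 1); ‖a_1‖ = 4.1231, so q_1 = (0.9701, 0.0000, 0.2425).

q_1 = (0.9701, 0.0000, 0.2425)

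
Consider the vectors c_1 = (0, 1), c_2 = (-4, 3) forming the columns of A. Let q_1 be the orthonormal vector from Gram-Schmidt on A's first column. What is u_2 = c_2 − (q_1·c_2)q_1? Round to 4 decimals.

q_1 = c_1/‖c_1‖ = (0, 1)/1.0000 = (0.0000, 1.0000).
r_{12} = q_1·c_2 = 3.0000.
u_2 = c_2 − 3.0000·q_1 = (-4.0000, 0.0000).

u_2 = (-4.0000, 0.0000)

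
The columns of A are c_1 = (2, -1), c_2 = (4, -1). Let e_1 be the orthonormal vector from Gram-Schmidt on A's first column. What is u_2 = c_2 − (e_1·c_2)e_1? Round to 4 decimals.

u_2 = (0.4000, 0.8000)

c_1 = (2, -1); ‖c_1‖ = 2.2361, so e_1 = (0.8944, -0.4472).
e_1·c_2 = 0.8944·4 + (-0.4472)·(-1) = 4.0249.
u_2 = c_2 − 4.0249·e_1 = (0.4000, 0.8000).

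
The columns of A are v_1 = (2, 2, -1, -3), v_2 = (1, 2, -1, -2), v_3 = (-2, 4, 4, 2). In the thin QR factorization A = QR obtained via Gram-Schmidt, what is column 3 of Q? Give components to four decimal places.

v_1 = (2, 2, -1, -3); ‖v_1‖ = 4.2426, so e_1 = (0.4714, 0.4714, -0.2357, -0.7071).
e_1·v_2 = 0.4714·1 + 0.4714·2 + (-0.2357)·(-1) + (-0.7071)·(-2) = 3.0641.
u_2 = v_2 − 3.0641·e_1 = (-0.4444, 0.5556, -0.2778, 0.1667).
‖u_2‖ = 0.7817, so e_2 = (-0.5685, 0.7107, -0.3553, 0.2132).
e_1·v_3 = 0.4714·(-2) + 0.4714·4 + (-0.2357)·4 + (-0.7071)·2 = -1.4142; e_2·v_3 = (-0.5685)·(-2) + 0.7107·4 + (-0.3553)·4 + 0.2132·2 = 2.9848.
u_3 = v_3 + 1.4142·e_1 − 2.9848·e_2 = (0.3636, 2.5455, 4.7273, 0.3636).
‖u_3‖ = 5.3936, so e_3 = (0.0674, 0.4719, 0.8765, 0.0674).

e_3 = (0.0674, 0.4719, 0.8765, 0.0674)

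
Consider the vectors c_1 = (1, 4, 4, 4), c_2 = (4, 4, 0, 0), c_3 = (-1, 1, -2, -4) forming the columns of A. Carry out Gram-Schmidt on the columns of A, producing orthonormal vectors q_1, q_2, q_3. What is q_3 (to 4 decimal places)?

q_3 = (-0.5916, 0.5916, 0.0957, -0.5394)

c_1 = (1, 4, 4, 4); ‖c_1‖ = 7.0000, so q_1 = (0.1429, 0.5714, 0.5714, 0.5714).
q_1·c_2 = 0.1429·4 + 0.5714·4 + 0.5714·0 + 0.5714·0 = 2.8571.
u_2 = c_2 − 2.8571·q_1 = (3.5918, 2.3673, -1.6327, -1.6327).
‖u_2‖ = 4.8823, so q_2 = (0.7357, 0.4849, -0.3344, -0.3344).
q_1·c_3 = 0.1429·(-1) + 0.5714·1 + 0.5714·(-2) + 0.5714·(-4) = -3.0000; q_2·c_3 = 0.7357·(-1) + 0.4849·1 + (-0.3344)·(-2) + (-0.3344)·(-4) = 1.7556.
u_3 = c_3 + 3.0000·q_1 − 1.7556·q_2 = (-1.8630, 1.8630, 0.3014, -1.6986).
‖u_3‖ = 3.1493, so q_3 = (-0.5916, 0.5916, 0.0957, -0.5394).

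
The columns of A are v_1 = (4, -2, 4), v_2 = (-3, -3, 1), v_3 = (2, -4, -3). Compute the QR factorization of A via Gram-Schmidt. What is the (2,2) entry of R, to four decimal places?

v_1 = (4, -2, 4); ‖v_1‖ = 6.0000, so q_1 = (0.6667, -0.3333, 0.6667).
q_1·v_2 = 0.6667·(-3) + (-0.3333)·(-3) + 0.6667·1 = -0.3333.
u_2 = v_2 + 0.3333·q_1 = (-2.7778, -3.1111, 1.2222).
r_{22} = ‖u_2‖ = 4.3461.

r_{22} = 4.3461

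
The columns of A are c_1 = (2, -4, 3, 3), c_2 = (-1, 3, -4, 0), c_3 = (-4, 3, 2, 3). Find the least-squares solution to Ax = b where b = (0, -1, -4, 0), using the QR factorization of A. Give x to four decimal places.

x = (0.4167, 0.9868, -0.3645)

c_1 = (2, -4, 3, 3); ‖c_1‖ = 6.1644, so e_1 = (0.3244, -0.6489, 0.4867, 0.4867).
e_1·c_2 = 0.3244·(-1) + (-0.6489)·3 + 0.4867·(-4) + 0.4867·0 = -4.2178.
u_2 = c_2 + 4.2178·e_1 = (0.3684, 0.2632, -1.9474, 2.0526).
‖u_2‖ = 2.8654, so e_2 = (0.1286, 0.0918, -0.6796, 0.7164).
e_1·c_3 = 0.3244·(-4) + (-0.6489)·3 + 0.4867·2 + 0.4867·3 = -0.8111; e_2·c_3 = 0.1286·(-4) + 0.0918·3 + (-0.6796)·2 + 0.7164·3 = 0.5510.
u_3 = c_3 + 0.8111·e_1 − 0.5510·e_2 = (-3.8077, 2.4231, 2.7692, 3.0000).
‖u_3‖ = 6.0859, so e_3 = (-0.6257, 0.3981, 0.4550, 0.4929).
Qᵀb = (-1.2978, 2.6266, -2.2182).
Back-substitute: x_3 = -2.2182/6.0859 = -0.3645.
x_2 = (2.6266 − 0.5510·(-0.3645))/2.8654 = 0.9868.
x_1 = (-1.2978 + 4.2178·0.9868 + 0.8111·(-0.3645))/6.1644 = 0.4167.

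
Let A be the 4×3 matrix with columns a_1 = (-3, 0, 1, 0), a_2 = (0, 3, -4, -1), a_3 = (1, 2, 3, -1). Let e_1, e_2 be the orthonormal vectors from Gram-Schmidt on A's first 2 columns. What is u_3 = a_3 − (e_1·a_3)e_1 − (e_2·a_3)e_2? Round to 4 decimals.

e_1 = a_1/‖a_1‖ = (-3, 0, 1, 0)/3.1623 = (-0.9487, 0.0000, 0.3162, 0.0000).
r_{12} = e_1·a_2 = -1.2649.
u_2 = a_2 + 1.2649·e_1 = (-1.2000, 3.0000, -3.6000, -1.0000).
‖u_2‖ = 4.9396, so e_2 = (-0.2429, 0.6073, -0.7288, -0.2024).
r_{13} = e_1·a_3 = 0.0000; r_{23} = e_2·a_3 = -1.0122.
u_3 = a_3 − 0.0000·e_1 + 1.0122·e_2 = (0.7541, 2.6148, 2.2623, -1.2049).

u_3 = (0.7541, 2.6148, 2.2623, -1.2049)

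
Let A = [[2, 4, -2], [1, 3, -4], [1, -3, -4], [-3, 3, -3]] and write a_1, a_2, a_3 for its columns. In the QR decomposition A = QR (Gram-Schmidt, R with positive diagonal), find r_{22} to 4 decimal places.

r_{22} = 6.5524

a_1 = (2, 1, 1, -3); ‖a_1‖ = 3.8730, so e_1 = (0.5164, 0.2582, 0.2582, -0.7746).
e_1·a_2 = 0.5164·4 + 0.2582·3 + 0.2582·(-3) + (-0.7746)·3 = -0.2582.
u_2 = a_2 + 0.2582·e_1 = (4.1333, 3.0667, -2.9333, 2.8000).
r_{22} = ‖u_2‖ = 6.5524.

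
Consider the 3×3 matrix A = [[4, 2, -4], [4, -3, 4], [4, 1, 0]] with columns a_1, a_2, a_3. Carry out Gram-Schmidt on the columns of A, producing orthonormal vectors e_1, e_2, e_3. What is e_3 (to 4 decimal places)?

a_1 = (4, 4, 4); ‖a_1‖ = 6.9282, so e_1 = (0.5774, 0.5774, 0.5774).
e_1·a_2 = 0.5774·2 + 0.5774·(-3) + 0.5774·1 = 0.0000.
u_2 = a_2 + 0.0000·e_1 = (2.0000, -3.0000, 1.0000).
‖u_2‖ = 3.7417, so e_2 = (0.5345, -0.8018, 0.2673).
e_1·a_3 = 0.5774·(-4) + 0.5774·4 + 0.5774·0 = 0.0000; e_2·a_3 = 0.5345·(-4) + (-0.8018)·4 + 0.2673·0 = -5.3452.
u_3 = a_3 + 0.0000·e_1 + 5.3452·e_2 = (-1.1429, -0.2857, 1.4286).
‖u_3‖ = 1.8516, so e_3 = (-0.6172, -0.1543, 0.7715).

e_3 = (-0.6172, -0.1543, 0.7715)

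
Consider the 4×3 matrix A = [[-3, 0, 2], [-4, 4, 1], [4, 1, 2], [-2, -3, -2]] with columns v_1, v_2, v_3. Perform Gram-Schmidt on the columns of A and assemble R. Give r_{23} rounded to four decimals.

r_{23} = 2.4436

e_1 = v_1/‖v_1‖ = (-3, -4, 4, -2)/6.7082 = (-0.4472, -0.5963, 0.5963, -0.2981).
r_{12} = e_1·v_2 = -0.8944.
u_2 = v_2 + 0.8944·e_1 = (-0.4000, 3.4667, 1.5333, -3.2667).
‖u_2‖ = 5.0200, so e_2 = (-0.0797, 0.6906, 0.3054, -0.6507).
r_{23} = e_2·v_3 = 2.4436.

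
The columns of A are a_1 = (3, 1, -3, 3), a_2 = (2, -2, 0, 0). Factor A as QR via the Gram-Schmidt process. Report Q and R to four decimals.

a_1 = (3, 1, -3, 3); ‖a_1‖ = 5.2915, so q_1 = (0.5669, 0.1890, -0.5669, 0.5669).
q_1·a_2 = 0.5669·2 + 0.1890·(-2) + (-0.5669)·0 + 0.5669·0 = 0.7559.
u_2 = a_2 − 0.7559·q_1 = (1.5714, -2.1429, 0.4286, -0.4286).
‖u_2‖ = 2.7255, so q_2 = (0.5766, -0.7862, 0.1572, -0.1572).

Q = [[0.5669, 0.5766], [0.1890, -0.7862], [-0.5669, 0.1572], [0.5669, -0.1572]], R = [[5.2915, 0.7559], [0.0000, 2.7255]]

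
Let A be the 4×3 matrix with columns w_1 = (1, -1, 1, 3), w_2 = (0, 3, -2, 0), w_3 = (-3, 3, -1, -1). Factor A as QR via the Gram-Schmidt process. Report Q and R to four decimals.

Q = [[0.2887, 0.1261, -0.8930], [-0.2887, 0.7819, 0.2022], [0.2887, -0.4792, 0.3033], [0.8660, 0.3783, 0.2640]], R = [[3.4641, -1.4434, -2.8868], [0.0000, 3.3040, 2.0682], [0.0000, 0.0000, 2.7183]]

e_1 = w_1/‖w_1‖ = (1, -1, 1, 3)/3.4641 = (0.2887, -0.2887, 0.2887, 0.8660).
r_{12} = e_1·w_2 = -1.4434.
u_2 = w_2 + 1.4434·e_1 = (0.4167, 2.5833, -1.5833, 1.2500).
‖u_2‖ = 3.3040, so e_2 = (0.1261, 0.7819, -0.4792, 0.3783).
r_{13} = e_1·w_3 = -2.8868; r_{23} = e_2·w_3 = 2.0682.
u_3 = w_3 + 2.8868·e_1 − 2.0682·e_2 = (-2.4275, 0.5496, 0.8244, 0.7176).
‖u_3‖ = 2.7183, so e_3 = (-0.8930, 0.2022, 0.3033, 0.2640).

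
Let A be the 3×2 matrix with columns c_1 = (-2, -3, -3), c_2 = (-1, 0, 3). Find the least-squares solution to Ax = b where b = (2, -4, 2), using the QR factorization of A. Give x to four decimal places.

x = (0.2807, 0.5965)

c_1 = (-2, -3, -3); ‖c_1‖ = 4.6904, so q_1 = (-0.4264, -0.6396, -0.6396).
q_1·c_2 = (-0.4264)·(-1) + (-0.6396)·0 + (-0.6396)·3 = -1.4924.
u_2 = c_2 + 1.4924·q_1 = (-1.6364, -0.9545, 2.0455).
‖u_2‖ = 2.7880, so q_2 = (-0.5869, -0.3424, 0.7337).
Qᵀb = (0.4264, 1.6630).
Back-substitute: x_2 = 1.6630/2.7880 = 0.5965.
x_1 = (0.4264 + 1.4924·0.5965)/4.6904 = 0.2807.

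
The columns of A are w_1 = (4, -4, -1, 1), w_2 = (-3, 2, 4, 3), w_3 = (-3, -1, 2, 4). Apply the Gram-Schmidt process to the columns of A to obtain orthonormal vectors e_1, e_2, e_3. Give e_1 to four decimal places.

e_1 = w_1/‖w_1‖ = (4, -4, -1, 1)/5.8310 = (0.6860, -0.6860, -0.1715, 0.1715).

e_1 = (0.6860, -0.6860, -0.1715, 0.1715)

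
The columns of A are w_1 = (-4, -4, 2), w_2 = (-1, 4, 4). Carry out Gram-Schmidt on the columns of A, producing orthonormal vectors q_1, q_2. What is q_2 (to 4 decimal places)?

q_1 = w_1/‖w_1‖ = (-4, -4, 2)/6.0000 = (-0.6667, -0.6667, 0.3333).
r_{12} = q_1·w_2 = -0.6667.
u_2 = w_2 + 0.6667·q_1 = (-1.4444, 3.5556, 4.2222).
‖u_2‖ = 5.7057, so q_2 = (-0.2532, 0.6232, 0.7400).

q_2 = (-0.2532, 0.6232, 0.7400)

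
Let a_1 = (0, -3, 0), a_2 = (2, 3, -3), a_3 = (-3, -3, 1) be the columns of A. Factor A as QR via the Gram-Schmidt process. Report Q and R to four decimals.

q_1 = a_1/‖a_1‖ = (0, -3, 0)/3.0000 = (0.0000, -1.0000, 0.0000).
r_{12} = q_1·a_2 = -3.0000.
u_2 = a_2 + 3.0000·q_1 = (2.0000, 0.0000, -3.0000).
‖u_2‖ = 3.6056, so q_2 = (0.5547, 0.0000, -0.8321).
r_{13} = q_1·a_3 = 3.0000; r_{23} = q_2·a_3 = -2.4962.
u_3 = a_3 − 3.0000·q_1 + 2.4962·q_2 = (-1.6154, 0.0000, -1.0769).
‖u_3‖ = 1.9415, so q_3 = (-0.8321, 0.0000, -0.5547).

Q = [[0.0000, 0.5547, -0.8321], [-1.0000, 0.0000, 0.0000], [0.0000, -0.8321, -0.5547]], R = [[3.0000, -3.0000, 3.0000], [0.0000, 3.6056, -2.4962], [0.0000, 0.0000, 1.9415]]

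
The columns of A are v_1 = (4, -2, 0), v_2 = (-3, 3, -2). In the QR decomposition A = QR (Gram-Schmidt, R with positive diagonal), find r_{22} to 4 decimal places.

v_1 = (4, -2, 0); ‖v_1‖ = 4.4721, so q_1 = (0.8944, -0.4472, 0.0000).
q_1·v_2 = 0.8944·(-3) + (-0.4472)·3 + 0.0000·(-2) = -4.0249.
u_2 = v_2 + 4.0249·q_1 = (0.6000, 1.2000, -2.0000).
r_{22} = ‖u_2‖ = 2.4083.

r_{22} = 2.4083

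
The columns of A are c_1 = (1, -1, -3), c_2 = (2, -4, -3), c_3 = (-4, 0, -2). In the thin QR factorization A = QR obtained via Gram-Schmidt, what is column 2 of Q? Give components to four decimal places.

e_2 = (0.2177, -0.9019, 0.3732)

c_1 = (1, -1, -3); ‖c_1‖ = 3.3166, so e_1 = (0.3015, -0.3015, -0.9045).
e_1·c_2 = 0.3015·2 + (-0.3015)·(-4) + (-0.9045)·(-3) = 4.5227.
u_2 = c_2 − 4.5227·e_1 = (0.6364, -2.6364, 1.0909).
‖u_2‖ = 2.9233, so e_2 = (0.2177, -0.9019, 0.3732).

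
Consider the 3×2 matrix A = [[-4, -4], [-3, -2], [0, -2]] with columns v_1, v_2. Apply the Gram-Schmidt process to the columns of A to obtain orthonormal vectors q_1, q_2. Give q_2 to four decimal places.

v_1 = (-4, -3, 0); ‖v_1‖ = 5.0000, so q_1 = (-0.8000, -0.6000, 0.0000).
q_1·v_2 = (-0.8000)·(-4) + (-0.6000)·(-2) + 0.0000·(-2) = 4.4000.
u_2 = v_2 − 4.4000·q_1 = (-0.4800, 0.6400, -2.0000).
‖u_2‖ = 2.1541, so q_2 = (-0.2228, 0.2971, -0.9285).

q_2 = (-0.2228, 0.2971, -0.9285)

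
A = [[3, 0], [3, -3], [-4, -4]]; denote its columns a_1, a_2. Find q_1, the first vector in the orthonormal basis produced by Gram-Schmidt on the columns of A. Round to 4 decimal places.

q_1 = (0.5145, 0.5145, -0.6860)

a_1 = (3, 3, -4); ‖a_1‖ = 5.8310, so q_1 = (0.5145, 0.5145, -0.6860).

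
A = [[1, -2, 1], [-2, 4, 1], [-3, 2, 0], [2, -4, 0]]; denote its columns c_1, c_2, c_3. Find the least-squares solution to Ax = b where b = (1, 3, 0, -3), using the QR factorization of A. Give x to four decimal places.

x = (0.5294, 0.7941, 1.4706)

c_1 = (1, -2, -3, 2); ‖c_1‖ = 4.2426, so e_1 = (0.2357, -0.4714, -0.7071, 0.4714).
e_1·c_2 = 0.2357·(-2) + (-0.4714)·4 + (-0.7071)·2 + 0.4714·(-4) = -5.6569.
u_2 = c_2 + 5.6569·e_1 = (-0.6667, 1.3333, -2.0000, -1.3333).
‖u_2‖ = 2.8284, so e_2 = (-0.2357, 0.4714, -0.7071, -0.4714).
e_1·c_3 = 0.2357·1 + (-0.4714)·1 + (-0.7071)·0 + 0.4714·0 = -0.2357; e_2·c_3 = (-0.2357)·1 + 0.4714·1 + (-0.7071)·0 + (-0.4714)·0 = 0.2357.
u_3 = c_3 + 0.2357·e_1 − 0.2357·e_2 = (1.1111, 0.7778, 0.0000, 0.2222).
‖u_3‖ = 1.3744, so e_3 = (0.8085, 0.5659, 0.0000, 0.1617).
Qᵀb = (-2.5927, 2.5927, 2.0211).
Back-substitute: x_3 = 2.0211/1.3744 = 1.4706.
x_2 = (2.5927 − 0.2357·1.4706)/2.8284 = 0.7941.
x_1 = (-2.5927 + 5.6569·0.7941 + 0.2357·1.4706)/4.2426 = 0.5294.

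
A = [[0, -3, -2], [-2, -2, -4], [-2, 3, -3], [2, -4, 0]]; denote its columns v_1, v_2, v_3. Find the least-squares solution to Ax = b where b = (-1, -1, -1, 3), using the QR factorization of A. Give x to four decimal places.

x = (1.6429, 0.2381, -0.5238)

e_1 = v_1/‖v_1‖ = (0, -2, -2, 2)/3.4641 = (0.0000, -0.5774, -0.5774, 0.5774).
r_{12} = e_1·v_2 = -2.8868.
u_2 = v_2 + 2.8868·e_1 = (-3.0000, -3.6667, 1.3333, -2.3333).
‖u_2‖ = 5.4467, so e_2 = (-0.5508, -0.6732, 0.2448, -0.4284).
r_{13} = e_1·v_3 = 4.0415; r_{23} = e_2·v_3 = 3.0600.
u_3 = v_3 − 4.0415·e_1 − 3.0600·e_2 = (-0.3146, 0.3933, -1.4157, -1.0225).
‖u_3‖ = 1.8175, so e_3 = (-0.1731, 0.2164, -0.7789, -0.5626).
Qᵀb = (2.8868, -0.3060, -0.9520).
Back-substitute: x_3 = -0.9520/1.8175 = -0.5238.
x_2 = (-0.3060 − 3.0600·(-0.5238))/5.4467 = 0.2381.
x_1 = (2.8868 + 2.8868·0.2381 − 4.0415·(-0.5238))/3.4641 = 1.6429.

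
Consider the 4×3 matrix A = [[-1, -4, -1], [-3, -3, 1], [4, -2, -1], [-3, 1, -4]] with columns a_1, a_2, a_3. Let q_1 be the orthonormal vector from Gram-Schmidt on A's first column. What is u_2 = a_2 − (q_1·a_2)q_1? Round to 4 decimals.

q_1 = a_1/‖a_1‖ = (-1, -3, 4, -3)/5.9161 = (-0.1690, -0.5071, 0.6761, -0.5071).
r_{12} = q_1·a_2 = 0.3381.
u_2 = a_2 − 0.3381·q_1 = (-3.9429, -2.8286, -2.2286, 1.1714).

u_2 = (-3.9429, -2.8286, -2.2286, 1.1714)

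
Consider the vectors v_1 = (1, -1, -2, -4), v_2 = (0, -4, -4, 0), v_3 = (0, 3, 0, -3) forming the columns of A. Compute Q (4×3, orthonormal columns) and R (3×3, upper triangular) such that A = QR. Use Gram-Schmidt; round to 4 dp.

v_1 = (1, -1, -2, -4); ‖v_1‖ = 4.6904, so q_1 = (0.2132, -0.2132, -0.4264, -0.8528).
q_1·v_2 = 0.2132·0 + (-0.2132)·(-4) + (-0.4264)·(-4) + (-0.8528)·0 = 2.5584.
u_2 = v_2 − 2.5584·q_1 = (-0.5455, -3.4545, -2.9091, 2.1818).
‖u_2‖ = 5.0452, so q_2 = (-0.1081, -0.6847, -0.5766, 0.4324).
q_1·v_3 = 0.2132·0 + (-0.2132)·3 + (-0.4264)·0 + (-0.8528)·(-3) = 1.9188; q_2·v_3 = (-0.1081)·0 + (-0.6847)·3 + (-0.5766)·0 + 0.4324·(-3) = -3.3515.
u_3 = v_3 − 1.9188·q_1 + 3.3515·q_2 = (-0.7714, 1.1143, -1.1143, 0.0857).
‖u_3‖ = 1.7566, so q_3 = (-0.4392, 0.6343, -0.6343, 0.0488).

Q = [[0.2132, -0.1081, -0.4392], [-0.2132, -0.6847, 0.6343], [-0.4264, -0.5766, -0.6343], [-0.8528, 0.4324, 0.0488]], R = [[4.6904, 2.5584, 1.9188], [0.0000, 5.0452, -3.3515], [0.0000, 0.0000, 1.7566]]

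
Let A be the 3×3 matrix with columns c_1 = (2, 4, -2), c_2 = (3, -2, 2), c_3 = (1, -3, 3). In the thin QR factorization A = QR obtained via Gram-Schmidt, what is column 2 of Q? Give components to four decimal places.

c_1 = (2, 4, -2); ‖c_1‖ = 4.8990, so q_1 = (0.4082, 0.8165, -0.4082).
q_1·c_2 = 0.4082·3 + 0.8165·(-2) + (-0.4082)·2 = -1.2247.
u_2 = c_2 + 1.2247·q_1 = (3.5000, -1.0000, 1.5000).
‖u_2‖ = 3.9370, so q_2 = (0.8890, -0.2540, 0.3810).

q_2 = (0.8890, -0.2540, 0.3810)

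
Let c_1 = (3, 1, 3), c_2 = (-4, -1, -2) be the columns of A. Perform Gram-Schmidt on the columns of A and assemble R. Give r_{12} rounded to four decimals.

e_1 = c_1/‖c_1‖ = (3, 1, 3)/4.3589 = (0.6882, 0.2294, 0.6882).
r_{12} = e_1·c_2 = -4.3589.

r_{12} = -4.3589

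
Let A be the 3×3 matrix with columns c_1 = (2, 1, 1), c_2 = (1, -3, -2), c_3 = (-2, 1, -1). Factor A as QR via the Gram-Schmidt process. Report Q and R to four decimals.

c_1 = (2, 1, 1); ‖c_1‖ = 2.4495, so q_1 = (0.8165, 0.4082, 0.4082).
q_1·c_2 = 0.8165·1 + 0.4082·(-3) + 0.4082·(-2) = -1.2247.
u_2 = c_2 + 1.2247·q_1 = (2.0000, -2.5000, -1.5000).
‖u_2‖ = 3.5355, so q_2 = (0.5657, -0.7071, -0.4243).
q_1·c_3 = 0.8165·(-2) + 0.4082·1 + 0.4082·(-1) = -1.6330; q_2·c_3 = 0.5657·(-2) + (-0.7071)·1 + (-0.4243)·(-1) = -1.4142.
u_3 = c_3 + 1.6330·q_1 + 1.4142·q_2 = (0.1333, 0.6667, -0.9333).
‖u_3‖ = 1.1547, so q_3 = (0.1155, 0.5774, -0.8083).

Q = [[0.8165, 0.5657, 0.1155], [0.4082, -0.7071, 0.5774], [0.4082, -0.4243, -0.8083]], R = [[2.4495, -1.2247, -1.6330], [0.0000, 3.5355, -1.4142], [0.0000, 0.0000, 1.1547]]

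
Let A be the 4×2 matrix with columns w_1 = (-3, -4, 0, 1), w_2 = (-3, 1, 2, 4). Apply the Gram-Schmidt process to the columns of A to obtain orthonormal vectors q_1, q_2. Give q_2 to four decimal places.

w_1 = (-3, -4, 0, 1); ‖w_1‖ = 5.0990, so q_1 = (-0.5883, -0.7845, 0.0000, 0.1961).
q_1·w_2 = (-0.5883)·(-3) + (-0.7845)·1 + 0.0000·2 + 0.1961·4 = 1.7650.
u_2 = w_2 − 1.7650·q_1 = (-1.9615, 2.3846, 2.0000, 3.6538).
‖u_2‖ = 5.1850, so q_2 = (-0.3783, 0.4599, 0.3857, 0.7047).

q_2 = (-0.3783, 0.4599, 0.3857, 0.7047)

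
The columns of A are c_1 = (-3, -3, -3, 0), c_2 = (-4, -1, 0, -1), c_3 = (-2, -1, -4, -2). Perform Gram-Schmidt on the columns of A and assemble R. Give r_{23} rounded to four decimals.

r_{23} = -0.2144

e_1 = c_1/‖c_1‖ = (-3, -3, -3, 0)/5.1962 = (-0.5774, -0.5774, -0.5774, 0.0000).
r_{12} = e_1·c_2 = 2.8868.
u_2 = c_2 − 2.8868·e_1 = (-2.3333, 0.6667, 1.6667, -1.0000).
‖u_2‖ = 3.1091, so e_2 = (-0.7505, 0.2144, 0.5361, -0.3216).
r_{23} = e_2·c_3 = -0.2144.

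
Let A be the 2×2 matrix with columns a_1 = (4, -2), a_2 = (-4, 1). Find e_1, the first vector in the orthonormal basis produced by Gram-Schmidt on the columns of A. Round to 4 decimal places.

a_1 = (4, -2); ‖a_1‖ = 4.4721, so e_1 = (0.8944, -0.4472).

e_1 = (0.8944, -0.4472)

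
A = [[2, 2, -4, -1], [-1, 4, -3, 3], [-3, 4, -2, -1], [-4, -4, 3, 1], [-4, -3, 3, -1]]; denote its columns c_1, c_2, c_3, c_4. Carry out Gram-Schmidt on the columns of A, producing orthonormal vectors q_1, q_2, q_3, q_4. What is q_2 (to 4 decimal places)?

q_2 = (0.1752, 0.5840, 0.6774, -0.3504, -0.2161)

q_1 = c_1/‖c_1‖ = (2, -1, -3, -4, -4)/6.7823 = (0.2949, -0.1474, -0.4423, -0.5898, -0.5898).
r_{12} = q_1·c_2 = 2.3591.
u_2 = c_2 − 2.3591·q_1 = (1.3043, 4.3478, 5.0435, -2.6087, -1.6087).
‖u_2‖ = 7.4455, so q_2 = (0.1752, 0.5840, 0.6774, -0.3504, -0.2161).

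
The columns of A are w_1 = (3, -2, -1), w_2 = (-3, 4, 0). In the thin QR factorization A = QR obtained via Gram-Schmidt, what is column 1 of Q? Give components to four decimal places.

w_1 = (3, -2, -1); ‖w_1‖ = 3.7417, so q_1 = (0.8018, -0.5345, -0.2673).

q_1 = (0.8018, -0.5345, -0.2673)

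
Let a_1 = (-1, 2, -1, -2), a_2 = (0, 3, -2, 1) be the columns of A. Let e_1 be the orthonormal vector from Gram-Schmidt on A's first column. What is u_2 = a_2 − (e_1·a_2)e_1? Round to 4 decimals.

u_2 = (0.6000, 1.8000, -1.4000, 2.2000)

a_1 = (-1, 2, -1, -2); ‖a_1‖ = 3.1623, so e_1 = (-0.3162, 0.6325, -0.3162, -0.6325).
e_1·a_2 = (-0.3162)·0 + 0.6325·3 + (-0.3162)·(-2) + (-0.6325)·1 = 1.8974.
u_2 = a_2 − 1.8974·e_1 = (0.6000, 1.8000, -1.4000, 2.2000).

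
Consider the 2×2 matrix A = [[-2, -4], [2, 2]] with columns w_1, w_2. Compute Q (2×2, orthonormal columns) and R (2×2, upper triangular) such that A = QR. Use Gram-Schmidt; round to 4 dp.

q_1 = w_1/‖w_1‖ = (-2, 2)/2.8284 = (-0.7071, 0.7071).
r_{12} = q_1·w_2 = 4.2426.
u_2 = w_2 − 4.2426·q_1 = (-1.0000, -1.0000).
‖u_2‖ = 1.4142, so q_2 = (-0.7071, -0.7071).

Q = [[-0.7071, -0.7071], [0.7071, -0.7071]], R = [[2.8284, 4.2426], [0.0000, 1.4142]]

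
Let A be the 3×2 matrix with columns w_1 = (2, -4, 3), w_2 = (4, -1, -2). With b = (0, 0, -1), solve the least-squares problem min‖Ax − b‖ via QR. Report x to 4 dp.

x = (-0.1309, 0.1326)

w_1 = (2, -4, 3); ‖w_1‖ = 5.3852, so e_1 = (0.3714, -0.7428, 0.5571).
e_1·w_2 = 0.3714·4 + (-0.7428)·(-1) + 0.5571·(-2) = 1.1142.
u_2 = w_2 − 1.1142·e_1 = (3.5862, -0.1724, -2.6207).
‖u_2‖ = 4.4451, so e_2 = (0.8068, -0.0388, -0.5896).
Qᵀb = (-0.5571, 0.5896).
Back-substitute: x_2 = 0.5896/4.4451 = 0.1326.
x_1 = (-0.5571 − 1.1142·0.1326)/5.3852 = -0.1309.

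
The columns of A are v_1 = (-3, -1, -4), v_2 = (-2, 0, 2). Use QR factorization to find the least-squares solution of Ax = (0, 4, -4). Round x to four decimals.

e_1 = v_1/‖v_1‖ = (-3, -1, -4)/5.0990 = (-0.5883, -0.1961, -0.7845).
r_{12} = e_1·v_2 = -0.3922.
u_2 = v_2 + 0.3922·e_1 = (-2.2308, -0.0769, 1.6923).
‖u_2‖ = 2.8011, so e_2 = (-0.7964, -0.0275, 0.6042).
Qᵀb = (2.3534, -2.5265).
Back-substitute: x_2 = -2.5265/2.8011 = -0.9020.
x_1 = (2.3534 + 0.3922·(-0.9020))/5.0990 = 0.3922.

x = (0.3922, -0.9020)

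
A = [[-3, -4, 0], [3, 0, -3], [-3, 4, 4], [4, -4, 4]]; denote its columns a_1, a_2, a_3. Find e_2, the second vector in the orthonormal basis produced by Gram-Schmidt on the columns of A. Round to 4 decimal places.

a_1 = (-3, 3, -3, 4); ‖a_1‖ = 6.5574, so e_1 = (-0.4575, 0.4575, -0.4575, 0.6100).
e_1·a_2 = (-0.4575)·(-4) + 0.4575·0 + (-0.4575)·4 + 0.6100·(-4) = -2.4400.
u_2 = a_2 + 2.4400·e_1 = (-5.1163, 1.1163, 2.8837, -2.5116).
‖u_2‖ = 6.4843, so e_2 = (-0.7890, 0.1722, 0.4447, -0.3873).

e_2 = (-0.7890, 0.1722, 0.4447, -0.3873)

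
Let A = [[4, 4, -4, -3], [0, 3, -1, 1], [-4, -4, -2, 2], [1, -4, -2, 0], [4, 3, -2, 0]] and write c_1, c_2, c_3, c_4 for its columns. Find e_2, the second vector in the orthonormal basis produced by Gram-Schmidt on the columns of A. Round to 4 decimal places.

e_2 = (0.1272, 0.5195, -0.1272, -0.8340, -0.0459)

c_1 = (4, 0, -4, 1, 4); ‖c_1‖ = 7.0000, so e_1 = (0.5714, 0.0000, -0.5714, 0.1429, 0.5714).
e_1·c_2 = 0.5714·4 + 0.0000·3 + (-0.5714)·(-4) + 0.1429·(-4) + 0.5714·3 = 5.7143.
u_2 = c_2 − 5.7143·e_1 = (0.7347, 3.0000, -0.7347, -4.8163, -0.2653).
‖u_2‖ = 5.7747, so e_2 = (0.1272, 0.5195, -0.1272, -0.8340, -0.0459).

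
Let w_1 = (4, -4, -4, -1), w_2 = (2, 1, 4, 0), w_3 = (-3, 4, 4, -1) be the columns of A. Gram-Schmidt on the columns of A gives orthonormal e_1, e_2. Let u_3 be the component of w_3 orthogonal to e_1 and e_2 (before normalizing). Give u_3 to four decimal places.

e_1 = w_1/‖w_1‖ = (4, -4, -4, -1)/7.0000 = (0.5714, -0.5714, -0.5714, -0.1429).
r_{12} = e_1·w_2 = -1.7143.
u_2 = w_2 + 1.7143·e_1 = (2.9796, 0.0204, 3.0204, -0.2449).
‖u_2‖ = 4.2498, so e_2 = (0.7011, 0.0048, 0.7107, -0.0576).
r_{13} = e_1·w_3 = -6.1429; r_{23} = e_2·w_3 = 0.8164.
u_3 = w_3 + 6.1429·e_1 − 0.8164·e_2 = (-0.0621, 0.4859, -0.0904, -1.8305).

u_3 = (-0.0621, 0.4859, -0.0904, -1.8305)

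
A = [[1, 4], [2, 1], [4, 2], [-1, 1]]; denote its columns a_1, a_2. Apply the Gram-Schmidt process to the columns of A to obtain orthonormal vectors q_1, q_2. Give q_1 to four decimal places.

q_1 = (0.2132, 0.4264, 0.8528, -0.2132)

a_1 = (1, 2, 4, -1); ‖a_1‖ = 4.6904, so q_1 = (0.2132, 0.4264, 0.8528, -0.2132).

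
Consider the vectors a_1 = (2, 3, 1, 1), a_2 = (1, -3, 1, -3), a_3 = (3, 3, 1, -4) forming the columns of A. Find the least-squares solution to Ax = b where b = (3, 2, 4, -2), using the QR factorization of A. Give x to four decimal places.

a_1 = (2, 3, 1, 1); ‖a_1‖ = 3.8730, so q_1 = (0.5164, 0.7746, 0.2582, 0.2582).
q_1·a_2 = 0.5164·1 + 0.7746·(-3) + 0.2582·1 + 0.2582·(-3) = -2.3238.
u_2 = a_2 + 2.3238·q_1 = (2.2000, -1.2000, 1.6000, -2.4000).
‖u_2‖ = 3.8210, so q_2 = (0.5758, -0.3141, 0.4187, -0.6281).
q_1·a_3 = 0.5164·3 + 0.7746·3 + 0.2582·1 + 0.2582·(-4) = 3.0984; q_2·a_3 = 0.5758·3 + (-0.3141)·3 + 0.4187·1 + (-0.6281)·(-4) = 3.7163.
u_3 = a_3 − 3.0984·q_1 − 3.7163·q_2 = (-0.7397, 1.7671, -1.3562, -2.4658).
‖u_3‖ = 3.4043, so q_3 = (-0.2173, 0.5191, -0.3984, -0.7243).
Qᵀb = (3.6148, 4.0304, 0.2414).
Back-substitute: x_3 = 0.2414/3.4043 = 0.0709.
x_2 = (4.0304 − 3.7163·0.0709)/3.8210 = 0.9858.
x_1 = (3.6148 + 2.3238·0.9858 − 3.0984·0.0709)/3.8730 = 1.4681.

x = (1.4681, 0.9858, 0.0709)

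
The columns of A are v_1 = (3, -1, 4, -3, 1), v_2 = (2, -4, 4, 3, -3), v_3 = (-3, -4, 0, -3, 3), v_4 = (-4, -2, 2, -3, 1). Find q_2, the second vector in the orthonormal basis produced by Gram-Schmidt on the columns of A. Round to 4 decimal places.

q_2 = (0.1196, -0.5182, 0.3508, 0.5980, -0.4863)

v_1 = (3, -1, 4, -3, 1); ‖v_1‖ = 6.0000, so q_1 = (0.5000, -0.1667, 0.6667, -0.5000, 0.1667).
q_1·v_2 = 0.5000·2 + (-0.1667)·(-4) + 0.6667·4 + (-0.5000)·3 + 0.1667·(-3) = 2.3333.
u_2 = v_2 − 2.3333·q_1 = (0.8333, -3.6111, 2.4444, 4.1667, -3.3889).
‖u_2‖ = 6.9682, so q_2 = (0.1196, -0.5182, 0.3508, 0.5980, -0.4863).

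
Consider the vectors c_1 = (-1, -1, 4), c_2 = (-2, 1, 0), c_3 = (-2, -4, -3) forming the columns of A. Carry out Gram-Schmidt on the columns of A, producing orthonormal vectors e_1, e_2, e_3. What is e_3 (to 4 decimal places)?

c_1 = (-1, -1, 4); ‖c_1‖ = 4.2426, so e_1 = (-0.2357, -0.2357, 0.9428).
e_1·c_2 = (-0.2357)·(-2) + (-0.2357)·1 + 0.9428·0 = 0.2357.
u_2 = c_2 − 0.2357·e_1 = (-1.9444, 1.0556, -0.2222).
‖u_2‖ = 2.2236, so e_2 = (-0.8745, 0.4747, -0.0999).
e_1·c_3 = (-0.2357)·(-2) + (-0.2357)·(-4) + 0.9428·(-3) = -1.4142; e_2·c_3 = (-0.8745)·(-2) + 0.4747·(-4) + (-0.0999)·(-3) = 0.1499.
u_3 = c_3 + 1.4142·e_1 − 0.1499·e_2 = (-2.2022, -4.4045, -1.6517).
‖u_3‖ = 5.1940, so e_3 = (-0.4240, -0.8480, -0.3180).

e_3 = (-0.4240, -0.8480, -0.3180)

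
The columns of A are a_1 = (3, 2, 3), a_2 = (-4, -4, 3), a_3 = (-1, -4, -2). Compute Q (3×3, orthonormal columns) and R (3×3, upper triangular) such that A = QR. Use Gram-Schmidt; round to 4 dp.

Q = [[0.6396, -0.4196, 0.6441], [0.4264, -0.5035, -0.7514], [0.6396, 0.7553, -0.1431]], R = [[4.6904, -2.3452, -3.6244], [0.0000, 5.9582, 0.9231], [0.0000, 0.0000, 2.6479]]

a_1 = (3, 2, 3); ‖a_1‖ = 4.6904, so e_1 = (0.6396, 0.4264, 0.6396).
e_1·a_2 = 0.6396·(-4) + 0.4264·(-4) + 0.6396·3 = -2.3452.
u_2 = a_2 + 2.3452·e_1 = (-2.5000, -3.0000, 4.5000).
‖u_2‖ = 5.9582, so e_2 = (-0.4196, -0.5035, 0.7553).
e_1·a_3 = 0.6396·(-1) + 0.4264·(-4) + 0.6396·(-2) = -3.6244; e_2·a_3 = (-0.4196)·(-1) + (-0.5035)·(-4) + 0.7553·(-2) = 0.9231.
u_3 = a_3 + 3.6244·e_1 − 0.9231·e_2 = (1.7055, -1.9898, -0.3790).
‖u_3‖ = 2.6479, so e_3 = (0.6441, -0.7514, -0.1431).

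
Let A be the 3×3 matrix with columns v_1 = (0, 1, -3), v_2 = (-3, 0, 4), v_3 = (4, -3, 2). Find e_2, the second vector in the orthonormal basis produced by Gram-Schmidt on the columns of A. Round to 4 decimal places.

e_2 = (-0.9214, 0.3686, 0.1229)

e_1 = v_1/‖v_1‖ = (0, 1, -3)/3.1623 = (0.0000, 0.3162, -0.9487).
r_{12} = e_1·v_2 = -3.7947.
u_2 = v_2 + 3.7947·e_1 = (-3.0000, 1.2000, 0.4000).
‖u_2‖ = 3.2558, so e_2 = (-0.9214, 0.3686, 0.1229).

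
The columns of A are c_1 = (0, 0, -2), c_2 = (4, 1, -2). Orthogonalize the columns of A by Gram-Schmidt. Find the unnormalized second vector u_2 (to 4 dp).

u_2 = (4.0000, 1.0000, 0.0000)

q_1 = c_1/‖c_1‖ = (0, 0, -2)/2.0000 = (0.0000, 0.0000, -1.0000).
r_{12} = q_1·c_2 = 2.0000.
u_2 = c_2 − 2.0000·q_1 = (4.0000, 1.0000, 0.0000).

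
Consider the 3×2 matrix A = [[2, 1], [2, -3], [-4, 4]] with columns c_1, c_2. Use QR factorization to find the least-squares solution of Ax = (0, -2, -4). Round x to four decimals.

c_1 = (2, 2, -4); ‖c_1‖ = 4.8990, so e_1 = (0.4082, 0.4082, -0.8165).
e_1·c_2 = 0.4082·1 + 0.4082·(-3) + (-0.8165)·4 = -4.0825.
u_2 = c_2 + 4.0825·e_1 = (2.6667, -1.3333, 0.6667).
‖u_2‖ = 3.0551, so e_2 = (0.8729, -0.4364, 0.2182).
Qᵀb = (2.4495, 0.0000).
Back-substitute: x_2 = 0.0000/3.0551 = 0.0000.
x_1 = (2.4495 + 4.0825·0.0000)/4.8990 = 0.5000.

x = (0.5000, 0.0000)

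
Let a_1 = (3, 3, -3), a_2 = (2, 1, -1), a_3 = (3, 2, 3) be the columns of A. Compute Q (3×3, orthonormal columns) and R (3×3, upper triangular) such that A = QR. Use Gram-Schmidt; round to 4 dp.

Q = [[0.5774, 0.8165, 0.0000], [0.5774, -0.4082, 0.7071], [-0.5774, 0.4082, 0.7071]], R = [[5.1962, 2.3094, 1.1547], [0.0000, 0.8165, 2.8577], [0.0000, 0.0000, 3.5355]]

a_1 = (3, 3, -3); ‖a_1‖ = 5.1962, so e_1 = (0.5774, 0.5774, -0.5774).
e_1·a_2 = 0.5774·2 + 0.5774·1 + (-0.5774)·(-1) = 2.3094.
u_2 = a_2 − 2.3094·e_1 = (0.6667, -0.3333, 0.3333).
‖u_2‖ = 0.8165, so e_2 = (0.8165, -0.4082, 0.4082).
e_1·a_3 = 0.5774·3 + 0.5774·2 + (-0.5774)·3 = 1.1547; e_2·a_3 = 0.8165·3 + (-0.4082)·2 + 0.4082·3 = 2.8577.
u_3 = a_3 − 1.1547·e_1 − 2.8577·e_2 = (0.0000, 2.5000, 2.5000).
‖u_3‖ = 3.5355, so e_3 = (0.0000, 0.7071, 0.7071).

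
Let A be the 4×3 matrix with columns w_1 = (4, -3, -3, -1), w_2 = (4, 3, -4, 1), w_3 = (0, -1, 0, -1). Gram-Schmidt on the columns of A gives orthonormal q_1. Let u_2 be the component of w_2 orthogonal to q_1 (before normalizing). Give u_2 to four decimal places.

q_1 = w_1/‖w_1‖ = (4, -3, -3, -1)/5.9161 = (0.6761, -0.5071, -0.5071, -0.1690).
r_{12} = q_1·w_2 = 3.0426.
u_2 = w_2 − 3.0426·q_1 = (1.9429, 4.5429, -2.4571, 1.5143).

u_2 = (1.9429, 4.5429, -2.4571, 1.5143)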